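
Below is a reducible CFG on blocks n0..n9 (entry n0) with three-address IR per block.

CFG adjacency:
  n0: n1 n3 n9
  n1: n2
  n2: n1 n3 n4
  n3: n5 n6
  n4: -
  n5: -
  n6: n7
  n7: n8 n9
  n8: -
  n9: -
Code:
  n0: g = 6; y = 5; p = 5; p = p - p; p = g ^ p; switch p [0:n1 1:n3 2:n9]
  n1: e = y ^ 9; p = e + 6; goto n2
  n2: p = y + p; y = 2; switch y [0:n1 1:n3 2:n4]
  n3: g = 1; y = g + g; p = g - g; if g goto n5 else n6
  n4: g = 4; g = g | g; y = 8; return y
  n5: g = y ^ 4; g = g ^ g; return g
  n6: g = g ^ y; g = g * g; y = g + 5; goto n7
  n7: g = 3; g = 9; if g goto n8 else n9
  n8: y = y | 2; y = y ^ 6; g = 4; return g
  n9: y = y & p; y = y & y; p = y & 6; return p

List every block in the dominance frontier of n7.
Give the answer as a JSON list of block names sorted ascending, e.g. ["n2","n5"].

idom tree: n1←n0 n2←n1 n3←n0 n4←n2 n5←n3 n6←n3 n7←n6 n8←n7 n9←n0
Join-block Dom:
  n1: preds {n0,n2}: {n0} ∩ {n0,n1,n2} = {n0}; idom=n0
  n3: preds {n0,n2}: {n0} ∩ {n0,n1,n2} = {n0}; idom=n0
  n9: preds {n0,n7}: {n0} ∩ {n0,n3,n6,n7} = {n0}; idom=n0

DF derivation:
  n1←n0: walk · to n0
  n1←n2: walk n2→n1 to n0
  n3←n0: walk · to n0
  n3←n2: walk n2→n1 to n0
  n9←n0: walk · to n0
  n9←n7: walk n7→n6→n3 to n0
  n0: DF=∅
  n1: DF={n1,n3}
  n2: DF={n1,n3}
  n3: DF={n9}
  n4: DF=∅
  n5: DF=∅
  n6: DF={n9}
  n7: DF={n9}
  n8: DF=∅
  n9: DF=∅

DF(n7) = ["n9"]

Answer: ["n9"]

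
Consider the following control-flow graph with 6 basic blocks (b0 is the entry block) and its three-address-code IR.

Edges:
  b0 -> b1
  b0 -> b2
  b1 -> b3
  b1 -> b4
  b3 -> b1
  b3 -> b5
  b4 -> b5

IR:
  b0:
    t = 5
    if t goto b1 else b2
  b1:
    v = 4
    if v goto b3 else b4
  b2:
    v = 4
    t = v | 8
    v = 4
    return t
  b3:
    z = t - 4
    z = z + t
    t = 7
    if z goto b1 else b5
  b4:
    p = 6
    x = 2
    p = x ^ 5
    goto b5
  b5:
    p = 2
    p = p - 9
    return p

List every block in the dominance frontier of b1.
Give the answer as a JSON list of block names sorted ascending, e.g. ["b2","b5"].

idom tree: b1←b0 b2←b0 b3←b1 b4←b1 b5←b1
Join-block Dom:
  b1: preds {b0,b3}: {b0} ∩ {b0,b1,b3} = {b0}; idom=b0
  b5: preds {b3,b4}: {b0,b1,b3} ∩ {b0,b1,b4} = {b0,b1}; idom=b1

DF walk-up:
  join b1 pred b0: · stop@b0
  join b1 pred b3: b3→b1 stop@b0
  join b5 pred b3: b3 stop@b1
  join b5 pred b4: b4 stop@b1
  b0 → ∅
  b1 → {b1}
  b2 → ∅
  b3 → {b1,b5}
  b4 → {b5}
  b5 → ∅

DF(b1) = ["b1"]

Answer: ["b1"]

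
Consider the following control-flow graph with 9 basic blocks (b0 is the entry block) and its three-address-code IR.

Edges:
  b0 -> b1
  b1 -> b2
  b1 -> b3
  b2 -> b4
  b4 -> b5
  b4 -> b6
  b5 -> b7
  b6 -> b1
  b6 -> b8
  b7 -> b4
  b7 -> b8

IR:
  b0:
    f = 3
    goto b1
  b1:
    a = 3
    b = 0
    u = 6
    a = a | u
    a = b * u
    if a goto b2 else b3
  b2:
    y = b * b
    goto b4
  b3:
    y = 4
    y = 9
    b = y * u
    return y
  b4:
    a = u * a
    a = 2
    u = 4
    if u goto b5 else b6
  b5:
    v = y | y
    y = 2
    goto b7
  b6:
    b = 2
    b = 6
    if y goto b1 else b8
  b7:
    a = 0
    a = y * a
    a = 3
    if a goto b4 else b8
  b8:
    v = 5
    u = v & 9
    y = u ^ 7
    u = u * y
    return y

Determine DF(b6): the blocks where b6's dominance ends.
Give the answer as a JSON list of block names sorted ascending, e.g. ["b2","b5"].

idom tree: b1←b0 b2←b1 b3←b1 b4←b2 b5←b4 b6←b4 b7←b5 b8←b4
Dom at joins:
  b1: preds {b0,b6}: {b0} ∩ {b0,b1,b2,b4,b6} = {b0}; idom=b0
  b4: preds {b2,b7}: {b0,b1,b2} ∩ {b0,b1,b2,b4,b5,b7} = {b0,b1,b2}; idom=b2
  b8: preds {b6,b7}: {b0,b1,b2,b4,b6} ∩ {b0,b1,b2,b4,b5,b7} = {b0,b1,b2,b4}; idom=b4

DF walk-up:
  join b1 pred b0: · stop@b0
  join b1 pred b6: b6→b4→b2→b1 stop@b0
  join b4 pred b2: · stop@b2
  join b4 pred b7: b7→b5→b4 stop@b2
  join b8 pred b6: b6 stop@b4
  join b8 pred b7: b7→b5 stop@b4
  b0: DF=∅
  b1: DF={b1}
  b2: DF={b1}
  b3: DF=∅
  b4: DF={b1,b4}
  b5: DF={b4,b8}
  b6: DF={b1,b8}
  b7: DF={b4,b8}
  b8: DF=∅

DF(b6) = ["b1", "b8"]

Answer: ["b1", "b8"]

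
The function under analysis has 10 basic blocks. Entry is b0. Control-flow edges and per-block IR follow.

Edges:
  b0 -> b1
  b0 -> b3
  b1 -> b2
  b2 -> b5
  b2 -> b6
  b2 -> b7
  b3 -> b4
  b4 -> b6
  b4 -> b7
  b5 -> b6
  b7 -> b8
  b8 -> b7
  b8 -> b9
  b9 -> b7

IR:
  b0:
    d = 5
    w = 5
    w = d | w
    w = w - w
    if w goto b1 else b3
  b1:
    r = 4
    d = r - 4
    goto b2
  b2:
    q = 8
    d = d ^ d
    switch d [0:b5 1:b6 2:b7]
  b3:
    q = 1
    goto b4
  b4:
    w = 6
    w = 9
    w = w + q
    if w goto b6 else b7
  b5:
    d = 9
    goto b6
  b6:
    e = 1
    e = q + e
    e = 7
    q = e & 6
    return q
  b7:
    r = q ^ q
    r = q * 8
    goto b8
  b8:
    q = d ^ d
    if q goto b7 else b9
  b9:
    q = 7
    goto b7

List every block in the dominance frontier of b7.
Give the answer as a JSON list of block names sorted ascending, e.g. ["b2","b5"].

idom tree: b1←b0 b2←b1 b3←b0 b4←b3 b5←b2 b6←b0 b7←b0 b8←b7 b9←b8
Dom∩ at merges:
  b6: preds {b2,b4,b5}: {b0,b1,b2} ∩ {b0,b3,b4} ∩ {b0,b1,b2,b5} = {b0}; idom=b0
  b7: preds {b2,b4,b8,b9}: {b0,b1,b2} ∩ {b0,b3,b4} ∩ {b0,b7,b8} ∩ {b0,b7,b8,b9} = {b0}; idom=b0

Frontier:
  join b6 pred b2: b2→b1 stop@b0
  join b6 pred b4: b4→b3 stop@b0
  join b6 pred b5: b5→b2→b1 stop@b0
  join b7 pred b2: b2→b1 stop@b0
  join b7 pred b4: b4→b3 stop@b0
  join b7 pred b8: b8→b7 stop@b0
  join b7 pred b9: b9→b8→b7 stop@b0
  b0: DF=∅
  b1: DF={b6,b7}
  b2: DF={b6,b7}
  b3: DF={b6,b7}
  b4: DF={b6,b7}
  b5: DF={b6}
  b6: DF=∅
  b7: DF={b7}
  b8: DF={b7}
  b9: DF={b7}

DF(b7) = ["b7"]

Answer: ["b7"]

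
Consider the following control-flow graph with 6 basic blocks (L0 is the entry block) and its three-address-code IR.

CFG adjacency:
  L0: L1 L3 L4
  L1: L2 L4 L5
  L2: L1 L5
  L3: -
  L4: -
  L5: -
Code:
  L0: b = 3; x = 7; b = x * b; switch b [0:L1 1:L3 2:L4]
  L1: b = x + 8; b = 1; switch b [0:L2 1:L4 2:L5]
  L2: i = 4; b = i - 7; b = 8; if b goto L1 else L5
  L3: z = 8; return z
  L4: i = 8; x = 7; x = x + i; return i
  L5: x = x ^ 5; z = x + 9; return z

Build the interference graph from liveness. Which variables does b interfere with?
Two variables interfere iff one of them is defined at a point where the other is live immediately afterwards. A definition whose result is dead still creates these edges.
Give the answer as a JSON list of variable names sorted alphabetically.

Block summaries:
  L0: {b,x} / ∅
  L1: {b} / {x}
  L2: {b,i} / ∅
  L3: {z} / ∅
  L4: {i,x} / ∅
  L5: {x,z} / {x}

Liveness:
  live L0: ∅→{x}
  live L1: {x}→{x}
  live L2: {x}→{x}
  live L3: ∅→∅
  live L4: ∅→∅
  live L5: {x}→∅

Interfere edges:
  b↔{x}
  i↔{x}
  x↔{b,i}
  z↔∅

N(b) = ["x"]

Answer: ["x"]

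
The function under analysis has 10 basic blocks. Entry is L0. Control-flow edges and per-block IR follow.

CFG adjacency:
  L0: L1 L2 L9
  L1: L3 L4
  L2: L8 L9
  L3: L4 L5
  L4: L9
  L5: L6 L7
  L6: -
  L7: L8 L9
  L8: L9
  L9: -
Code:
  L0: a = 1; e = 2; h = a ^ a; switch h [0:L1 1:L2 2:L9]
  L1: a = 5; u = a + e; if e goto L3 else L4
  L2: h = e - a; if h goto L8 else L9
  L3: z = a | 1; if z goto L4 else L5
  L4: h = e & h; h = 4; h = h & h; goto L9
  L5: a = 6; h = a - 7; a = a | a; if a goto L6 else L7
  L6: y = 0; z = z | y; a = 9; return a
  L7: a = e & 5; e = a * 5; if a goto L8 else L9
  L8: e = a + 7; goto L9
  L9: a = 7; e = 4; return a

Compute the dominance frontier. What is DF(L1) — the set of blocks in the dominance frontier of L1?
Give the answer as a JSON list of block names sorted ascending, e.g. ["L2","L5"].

Answer: ["L8", "L9"]

Analysis:
idom tree: L1←L0 L2←L0 L3←L1 L4←L1 L5←L3 L6←L5 L7←L5 L8←L0 L9←L0
Dom at joins:
  L4: preds {L1,L3}: {L0,L1} ∩ {L0,L1,L3} = {L0,L1}; idom=L1
  L8: preds {L2,L7}: {L0,L2} ∩ {L0,L1,L3,L5,L7} = {L0}; idom=L0
  L9: preds {L0,L2,L4,L7,L8}: {L0} ∩ {L0,L2} ∩ {L0,L1,L4} ∩ {L0,L1,L3,L5,L7} ∩ {L0,L8} = {L0}; idom=L0

Frontier:
  L4←L1: walk · to L1
  L4←L3: walk L3 to L1
  L8←L2: walk L2 to L0
  L8←L7: walk L7→L5→L3→L1 to L0
  L9←L0: walk · to L0
  L9←L2: walk L2 to L0
  L9←L4: walk L4→L1 to L0
  L9←L7: walk L7→L5→L3→L1 to L0
  L9←L8: walk L8 to L0
  L0: DF=∅
  L1: DF={L8,L9}
  L2: DF={L8,L9}
  L3: DF={L4,L8,L9}
  L4: DF={L9}
  L5: DF={L8,L9}
  L6: DF=∅
  L7: DF={L8,L9}
  L8: DF={L9}
  L9: DF=∅

DF(L1) = ["L8", "L9"]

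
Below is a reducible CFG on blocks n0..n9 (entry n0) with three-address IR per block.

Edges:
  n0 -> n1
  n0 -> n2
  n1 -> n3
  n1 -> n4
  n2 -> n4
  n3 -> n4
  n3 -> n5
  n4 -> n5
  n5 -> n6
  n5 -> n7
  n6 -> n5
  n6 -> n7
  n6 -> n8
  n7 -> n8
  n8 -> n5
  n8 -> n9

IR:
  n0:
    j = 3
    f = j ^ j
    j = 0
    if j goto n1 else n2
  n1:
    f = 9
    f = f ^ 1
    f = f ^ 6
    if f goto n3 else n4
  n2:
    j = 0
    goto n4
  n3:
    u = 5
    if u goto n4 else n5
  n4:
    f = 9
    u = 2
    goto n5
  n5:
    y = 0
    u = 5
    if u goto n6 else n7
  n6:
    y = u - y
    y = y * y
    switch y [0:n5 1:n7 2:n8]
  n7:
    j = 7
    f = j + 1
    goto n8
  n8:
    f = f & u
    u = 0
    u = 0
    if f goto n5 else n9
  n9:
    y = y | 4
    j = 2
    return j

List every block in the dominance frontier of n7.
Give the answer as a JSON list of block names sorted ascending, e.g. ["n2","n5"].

Answer: ["n8"]

Derivation:
idom tree: n1←n0 n2←n0 n3←n1 n4←n0 n5←n0 n6←n5 n7←n5 n8←n5 n9←n8
Join-block Dom:
  n4: preds {n1,n2,n3}: {n0,n1} ∩ {n0,n2} ∩ {n0,n1,n3} = {n0}; idom=n0
  n5: preds {n3,n4,n6,n8}: {n0,n1,n3} ∩ {n0,n4} ∩ {n0,n5,n6} ∩ {n0,n5,n8} = {n0}; idom=n0
  n7: preds {n5,n6}: {n0,n5} ∩ {n0,n5,n6} = {n0,n5}; idom=n5
  n8: preds {n6,n7}: {n0,n5,n6} ∩ {n0,n5,n7} = {n0,n5}; idom=n5

DF derivation:
  join n4 pred n1: n1 stop@n0
  join n4 pred n2: n2 stop@n0
  join n4 pred n3: n3→n1 stop@n0
  join n5 pred n3: n3→n1 stop@n0
  join n5 pred n4: n4 stop@n0
  join n5 pred n6: n6→n5 stop@n0
  join n5 pred n8: n8→n5 stop@n0
  join n7 pred n5: · stop@n5
  join n7 pred n6: n6 stop@n5
  join n8 pred n6: n6 stop@n5
  join n8 pred n7: n7 stop@n5
  n0: DF=∅
  n1: DF={n4,n5}
  n2: DF={n4}
  n3: DF={n4,n5}
  n4: DF={n5}
  n5: DF={n5}
  n6: DF={n5,n7,n8}
  n7: DF={n8}
  n8: DF={n5}
  n9: DF=∅

DF(n7) = ["n8"]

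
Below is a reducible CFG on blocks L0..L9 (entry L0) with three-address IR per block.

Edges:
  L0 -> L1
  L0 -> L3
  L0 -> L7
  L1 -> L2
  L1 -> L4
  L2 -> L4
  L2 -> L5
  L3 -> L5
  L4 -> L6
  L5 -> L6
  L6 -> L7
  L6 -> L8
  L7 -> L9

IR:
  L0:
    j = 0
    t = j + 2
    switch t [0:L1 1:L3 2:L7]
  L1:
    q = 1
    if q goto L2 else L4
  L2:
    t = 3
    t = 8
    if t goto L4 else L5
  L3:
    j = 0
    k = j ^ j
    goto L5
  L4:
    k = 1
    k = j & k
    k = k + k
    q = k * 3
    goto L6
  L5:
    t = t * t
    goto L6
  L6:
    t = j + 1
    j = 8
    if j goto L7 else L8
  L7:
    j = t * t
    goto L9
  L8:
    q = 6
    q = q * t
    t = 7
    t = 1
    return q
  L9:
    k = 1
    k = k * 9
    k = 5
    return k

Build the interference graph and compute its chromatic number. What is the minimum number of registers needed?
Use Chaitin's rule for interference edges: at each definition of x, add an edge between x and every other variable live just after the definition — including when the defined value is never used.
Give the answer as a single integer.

Per-block:
  L0: {j,t} / ∅
  L1: {q} / ∅
  L2: {t} / ∅
  L3: {j,k} / ∅
  L4: {k,q} / {j}
  L5: {t} / {t}
  L6: {j,t} / {j}
  L7: {j} / {t}
  L8: {q,t} / {t}
  L9: {k} / ∅

Live sets:
  L0 li=∅ lo={j,t}
  L1 li={j} lo={j}
  L2 li={j} lo={j,t}
  L3 li={t} lo={j,t}
  L4 li={j} lo={j}
  L5 li={j,t} lo={j}
  L6 li={j} lo={t}
  L7 li={t} lo=∅
  L8 li={t} lo=∅
  L9 li=∅ lo=∅

Interference:
  j↔{k,q,t}
  k↔{j,t}
  q↔{j,t}
  t↔{j,k,q}

Registers:
  {j,k,t} pairwise interfere (3-clique) ⇒ χ ≥ 3
  3-colouring: c0={j}  c1={t}  c2={k,q}
  χ = 3

Answer: 3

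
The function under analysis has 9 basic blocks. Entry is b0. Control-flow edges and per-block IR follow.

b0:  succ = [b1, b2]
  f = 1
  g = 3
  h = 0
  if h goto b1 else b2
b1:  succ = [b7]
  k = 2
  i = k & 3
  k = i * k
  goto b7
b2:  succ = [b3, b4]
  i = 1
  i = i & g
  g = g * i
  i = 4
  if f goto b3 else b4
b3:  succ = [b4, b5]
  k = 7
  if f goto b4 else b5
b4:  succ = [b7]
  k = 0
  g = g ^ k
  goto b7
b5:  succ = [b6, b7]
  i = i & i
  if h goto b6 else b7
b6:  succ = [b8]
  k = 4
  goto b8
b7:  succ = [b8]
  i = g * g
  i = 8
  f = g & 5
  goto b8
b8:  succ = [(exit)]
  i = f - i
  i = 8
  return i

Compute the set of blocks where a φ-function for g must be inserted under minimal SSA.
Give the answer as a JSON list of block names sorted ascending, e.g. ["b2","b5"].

idom tree: b1←b0 b2←b0 b3←b2 b4←b2 b5←b3 b6←b5 b7←b0 b8←b0
Dom at joins:
  b4: preds {b2,b3}: {b0,b2} ∩ {b0,b2,b3} = {b0,b2}; idom=b2
  b7: preds {b1,b4,b5}: {b0,b1} ∩ {b0,b2,b4} ∩ {b0,b2,b3,b5} = {b0}; idom=b0
  b8: preds {b6,b7}: {b0,b2,b3,b5,b6} ∩ {b0,b7} = {b0}; idom=b0

DF walk-up:
  join b4 pred b2: · stop@b2
  join b4 pred b3: b3 stop@b2
  join b7 pred b1: b1 stop@b0
  join b7 pred b4: b4→b2 stop@b0
  join b7 pred b5: b5→b3→b2 stop@b0
  join b8 pred b6: b6→b5→b3→b2 stop@b0
  join b8 pred b7: b7 stop@b0
  DF(b0)=∅
  DF(b1)={b7}
  DF(b2)={b7,b8}
  DF(b3)={b4,b7,b8}
  DF(b4)={b7}
  DF(b5)={b7,b8}
  DF(b6)={b8}
  DF(b7)={b8}
  DF(b8)=∅

φ for g: defs {b0,b2,b4}
  DF⁺ = {b7,b8}

Answer: ["b7", "b8"]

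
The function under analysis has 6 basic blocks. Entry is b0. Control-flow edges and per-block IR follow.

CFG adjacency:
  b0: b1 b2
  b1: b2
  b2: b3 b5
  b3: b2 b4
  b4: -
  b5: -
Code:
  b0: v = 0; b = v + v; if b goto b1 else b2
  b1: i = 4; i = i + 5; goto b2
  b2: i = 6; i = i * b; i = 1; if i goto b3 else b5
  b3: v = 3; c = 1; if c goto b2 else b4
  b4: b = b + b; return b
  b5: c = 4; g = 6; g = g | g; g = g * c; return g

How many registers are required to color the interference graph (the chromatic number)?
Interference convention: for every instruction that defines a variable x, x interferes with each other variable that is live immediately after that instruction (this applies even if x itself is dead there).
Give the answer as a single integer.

Answer: 2

Working:
def/use:
  b0: {b,v} / ∅
  b1: {i} / ∅
  b2: {i} / {b}
  b3: {c,v} / ∅
  b4: {b} / {b}
  b5: {c,g} / ∅

Backward fixpoint:
  live b0: ∅→{b}
  live b1: {b}→{b}
  live b2: {b}→{b}
  live b3: {b}→{b}
  live b4: {b}→∅
  live b5: ∅→∅

Interfere edges:
  b — {c,i,v}
  c — {b,g}
  g — {c}
  i — {b}
  v — {b}

Registers:
  clique {b,c} ⇒ need ≥ 2
  2-colouring: c0={b,g}  c1={c,i,v}
  χ = 2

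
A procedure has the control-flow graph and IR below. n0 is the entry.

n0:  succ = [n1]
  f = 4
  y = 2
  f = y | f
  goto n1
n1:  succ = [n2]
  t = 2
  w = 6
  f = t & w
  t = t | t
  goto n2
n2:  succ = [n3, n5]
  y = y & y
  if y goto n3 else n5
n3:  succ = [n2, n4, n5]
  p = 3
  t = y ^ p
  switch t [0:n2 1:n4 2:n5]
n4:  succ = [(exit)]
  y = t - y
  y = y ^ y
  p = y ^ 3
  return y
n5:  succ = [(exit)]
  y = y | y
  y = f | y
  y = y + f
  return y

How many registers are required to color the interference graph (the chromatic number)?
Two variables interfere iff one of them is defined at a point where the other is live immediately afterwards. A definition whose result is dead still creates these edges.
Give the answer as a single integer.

Answer: 3

Derivation:
Block summaries:
  n0 def {f,y} use ∅
  n1 def {f,t,w} use ∅
  n2 def {y} use {y}
  n3 def {p,t} use {y}
  n4 def {p,y} use {t,y}
  n5 def {y} use {f,y}

Live sets:
  n0: in=∅ out={y}
  n1: in={y} out={f,y}
  n2: in={f,y} out={f,y}
  n3: in={f,y} out={f,t,y}
  n4: in={t,y} out=∅
  n5: in={f,y} out=∅

Conflict graph:
  f: {p,t,y}
  p: {f,y}
  t: {f,w,y}
  w: {t,y}
  y: {f,p,t,w}

Colouring:
  {f,p,y} pairwise interfere (3-clique) ⇒ χ ≥ 3
  3-colouring: r0={y}  r1={f,w}  r2={p,t}
  χ = 3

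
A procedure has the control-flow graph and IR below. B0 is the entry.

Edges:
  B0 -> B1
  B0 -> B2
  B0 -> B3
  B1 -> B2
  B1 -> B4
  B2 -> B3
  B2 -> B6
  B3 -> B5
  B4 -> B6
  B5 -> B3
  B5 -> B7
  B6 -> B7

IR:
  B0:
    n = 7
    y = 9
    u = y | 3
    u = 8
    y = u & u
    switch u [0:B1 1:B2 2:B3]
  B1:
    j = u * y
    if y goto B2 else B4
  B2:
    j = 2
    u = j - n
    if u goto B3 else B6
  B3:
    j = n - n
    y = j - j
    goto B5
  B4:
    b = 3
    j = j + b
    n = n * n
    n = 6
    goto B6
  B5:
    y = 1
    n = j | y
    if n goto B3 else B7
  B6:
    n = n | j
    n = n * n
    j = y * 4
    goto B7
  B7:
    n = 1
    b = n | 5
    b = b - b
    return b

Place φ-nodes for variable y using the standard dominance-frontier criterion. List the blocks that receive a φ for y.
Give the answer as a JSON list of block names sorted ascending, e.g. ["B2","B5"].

Answer: ["B3", "B7"]

Derivation:
idom tree: B1←B0 B2←B0 B3←B0 B4←B1 B5←B3 B6←B0 B7←B0
Join-block Dom:
  B2: preds {B0,B1}: {B0} ∩ {B0,B1} = {B0}; idom=B0
  B3: preds {B0,B2,B5}: {B0} ∩ {B0,B2} ∩ {B0,B3,B5} = {B0}; idom=B0
  B6: preds {B2,B4}: {B0,B2} ∩ {B0,B1,B4} = {B0}; idom=B0
  B7: preds {B5,B6}: {B0,B3,B5} ∩ {B0,B6} = {B0}; idom=B0

Frontier:
  join B2 pred B0: · stop@B0
  join B2 pred B1: B1 stop@B0
  join B3 pred B0: · stop@B0
  join B3 pred B2: B2 stop@B0
  join B3 pred B5: B5→B3 stop@B0
  join B6 pred B2: B2 stop@B0
  join B6 pred B4: B4→B1 stop@B0
  join B7 pred B5: B5→B3 stop@B0
  join B7 pred B6: B6 stop@B0
  B0: DF=∅
  B1: DF={B2,B6}
  B2: DF={B3,B6}
  B3: DF={B3,B7}
  B4: DF={B6}
  B5: DF={B3,B7}
  B6: DF={B7}
  B7: DF=∅

φ for y: defs {B0,B3,B5}
  DF⁺ = {B3,B7}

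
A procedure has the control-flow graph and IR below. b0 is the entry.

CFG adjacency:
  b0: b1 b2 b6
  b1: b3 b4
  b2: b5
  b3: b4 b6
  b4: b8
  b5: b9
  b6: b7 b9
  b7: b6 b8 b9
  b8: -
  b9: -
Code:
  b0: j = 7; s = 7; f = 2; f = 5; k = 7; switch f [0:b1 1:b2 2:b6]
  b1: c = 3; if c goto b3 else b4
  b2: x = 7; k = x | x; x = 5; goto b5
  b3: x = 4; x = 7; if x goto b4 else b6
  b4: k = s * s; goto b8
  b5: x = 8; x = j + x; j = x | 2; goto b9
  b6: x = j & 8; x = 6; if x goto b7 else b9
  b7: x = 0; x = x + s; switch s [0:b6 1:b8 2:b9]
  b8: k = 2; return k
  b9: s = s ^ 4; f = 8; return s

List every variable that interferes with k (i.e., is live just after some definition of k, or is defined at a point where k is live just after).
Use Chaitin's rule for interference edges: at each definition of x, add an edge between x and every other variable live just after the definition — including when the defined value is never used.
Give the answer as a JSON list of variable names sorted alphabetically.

Answer: ["f", "j", "s"]

Working:
Block summaries:
  b0 def {f,j,k,s} use ∅
  b1 def {c} use ∅
  b2 def {k,x} use ∅
  b3 def {x} use ∅
  b4 def {k} use {s}
  b5 def {j,x} use {j}
  b6 def {x} use {j}
  b7 def {x} use {s}
  b8 def {k} use ∅
  b9 def {f,s} use {s}

Backward fixpoint:
  b0 li=∅ lo={j,s}
  b1 li={j,s} lo={j,s}
  b2 li={j,s} lo={j,s}
  b3 li={j,s} lo={j,s}
  b4 li={s} lo=∅
  b5 li={j,s} lo={s}
  b6 li={j,s} lo={j,s}
  b7 li={j,s} lo={j,s}
  b8 li=∅ lo=∅
  b9 li={s} lo=∅

Interfere edges:
  c — {j,s}
  f — {j,k,s}
  j — {c,f,k,s,x}
  k — {f,j,s}
  s — {c,f,j,k,x}
  x — {j,s}

N(k) = ["f", "j", "s"]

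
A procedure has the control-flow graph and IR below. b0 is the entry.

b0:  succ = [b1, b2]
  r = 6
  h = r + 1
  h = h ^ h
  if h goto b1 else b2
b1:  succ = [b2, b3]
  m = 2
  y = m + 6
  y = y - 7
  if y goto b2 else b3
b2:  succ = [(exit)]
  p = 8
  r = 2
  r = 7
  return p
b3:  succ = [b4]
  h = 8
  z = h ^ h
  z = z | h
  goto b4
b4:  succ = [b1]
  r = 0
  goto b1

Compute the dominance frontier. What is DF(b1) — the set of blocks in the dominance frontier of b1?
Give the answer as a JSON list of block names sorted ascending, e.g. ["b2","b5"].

Answer: ["b1", "b2"]

Working:
idom tree: b1←b0 b2←b0 b3←b1 b4←b3
Join-block Dom:
  b1: preds {b0,b4}: {b0} ∩ {b0,b1,b3,b4} = {b0}; idom=b0
  b2: preds {b0,b1}: {b0} ∩ {b0,b1} = {b0}; idom=b0

Frontier:
  join b1 pred b0: · stop@b0
  join b1 pred b4: b4→b3→b1 stop@b0
  join b2 pred b0: · stop@b0
  join b2 pred b1: b1 stop@b0
  DF(b0)=∅
  DF(b1)={b1,b2}
  DF(b2)=∅
  DF(b3)={b1}
  DF(b4)={b1}

DF(b1) = ["b1", "b2"]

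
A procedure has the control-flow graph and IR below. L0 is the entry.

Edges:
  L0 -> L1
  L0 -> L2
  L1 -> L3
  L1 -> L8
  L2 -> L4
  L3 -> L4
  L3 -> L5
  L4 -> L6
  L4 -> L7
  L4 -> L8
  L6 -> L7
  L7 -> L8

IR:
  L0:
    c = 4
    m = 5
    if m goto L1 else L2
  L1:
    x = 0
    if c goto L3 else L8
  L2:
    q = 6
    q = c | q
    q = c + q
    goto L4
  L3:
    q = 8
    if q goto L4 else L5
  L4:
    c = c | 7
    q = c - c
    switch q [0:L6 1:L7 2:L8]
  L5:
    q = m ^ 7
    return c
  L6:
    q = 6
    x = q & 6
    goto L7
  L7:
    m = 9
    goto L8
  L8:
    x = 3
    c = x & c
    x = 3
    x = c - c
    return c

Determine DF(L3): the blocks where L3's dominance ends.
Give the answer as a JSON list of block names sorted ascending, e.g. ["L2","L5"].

Answer: ["L4"]

Working:
idom tree: L1←L0 L2←L0 L3←L1 L4←L0 L5←L3 L6←L4 L7←L4 L8←L0
Dom at joins:
  L4: preds {L2,L3}: {L0,L2} ∩ {L0,L1,L3} = {L0}; idom=L0
  L7: preds {L4,L6}: {L0,L4} ∩ {L0,L4,L6} = {L0,L4}; idom=L4
  L8: preds {L1,L4,L7}: {L0,L1} ∩ {L0,L4} ∩ {L0,L4,L7} = {L0}; idom=L0

DF walk-up:
  join L4 pred L2: L2 stop@L0
  join L4 pred L3: L3→L1 stop@L0
  join L7 pred L4: · stop@L4
  join L7 pred L6: L6 stop@L4
  join L8 pred L1: L1 stop@L0
  join L8 pred L4: L4 stop@L0
  join L8 pred L7: L7→L4 stop@L0
  DF(L0)=∅
  DF(L1)={L4,L8}
  DF(L2)={L4}
  DF(L3)={L4}
  DF(L4)={L8}
  DF(L5)=∅
  DF(L6)={L7}
  DF(L7)={L8}
  DF(L8)=∅

DF(L3) = ["L4"]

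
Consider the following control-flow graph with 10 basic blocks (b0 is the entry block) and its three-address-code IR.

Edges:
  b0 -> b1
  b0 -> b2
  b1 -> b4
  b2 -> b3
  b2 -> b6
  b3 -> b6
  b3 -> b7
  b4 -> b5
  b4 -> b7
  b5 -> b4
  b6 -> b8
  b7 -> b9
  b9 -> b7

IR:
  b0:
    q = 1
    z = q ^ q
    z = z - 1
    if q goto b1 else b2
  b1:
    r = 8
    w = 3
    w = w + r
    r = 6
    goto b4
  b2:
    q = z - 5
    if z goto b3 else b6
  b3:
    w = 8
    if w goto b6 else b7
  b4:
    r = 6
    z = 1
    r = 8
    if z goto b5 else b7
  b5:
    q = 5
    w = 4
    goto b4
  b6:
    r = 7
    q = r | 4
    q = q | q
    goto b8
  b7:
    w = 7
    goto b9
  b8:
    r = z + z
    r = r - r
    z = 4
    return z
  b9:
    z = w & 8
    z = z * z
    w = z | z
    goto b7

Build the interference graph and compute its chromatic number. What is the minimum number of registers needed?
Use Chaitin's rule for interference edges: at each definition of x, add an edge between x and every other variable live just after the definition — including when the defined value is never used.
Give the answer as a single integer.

Answer: 3

Derivation:
Per-block:
  b0: def={q,z} ue=∅
  b1: def={r,w} ue=∅
  b2: def={q} ue={z}
  b3: def={w} ue=∅
  b4: def={r,z} ue=∅
  b5: def={q,w} ue=∅
  b6: def={q,r} ue=∅
  b7: def={w} ue=∅
  b8: def={r,z} ue={z}
  b9: def={w,z} ue={w}

Live sets:
  b0 li=∅ lo={z}
  b1 li=∅ lo=∅
  b2 li={z} lo={z}
  b3 li={z} lo={z}
  b4 li=∅ lo=∅
  b5 li=∅ lo=∅
  b6 li={z} lo={z}
  b7 li=∅ lo={w}
  b8 li={z} lo=∅
  b9 li={w} lo=∅

Conflict graph:
  q: {z}
  r: {w,z}
  w: {r,z}
  z: {q,r,w}

Colouring:
  lower bound: {r,w,z} mutually conflict ⇒ χ ≥ 3
  assign q→c1 r→c1 w→c2 z→c0 — no edge inside a register ⇒ χ ≤ 3
  χ = 3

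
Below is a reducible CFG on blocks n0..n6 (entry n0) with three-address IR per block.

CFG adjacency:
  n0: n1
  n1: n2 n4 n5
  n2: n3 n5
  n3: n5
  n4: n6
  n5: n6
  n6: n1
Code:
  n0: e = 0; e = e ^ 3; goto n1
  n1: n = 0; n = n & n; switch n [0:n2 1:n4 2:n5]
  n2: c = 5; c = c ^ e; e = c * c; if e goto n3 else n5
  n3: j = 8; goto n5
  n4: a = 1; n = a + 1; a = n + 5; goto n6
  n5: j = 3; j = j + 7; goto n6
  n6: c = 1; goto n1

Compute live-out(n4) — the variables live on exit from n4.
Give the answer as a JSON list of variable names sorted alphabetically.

Answer: ["e"]

Derivation:
Per-block:
  n0: def={e} ue=∅
  n1: def={n} ue=∅
  n2: def={c,e} ue={e}
  n3: def={j} ue=∅
  n4: def={a,n} ue=∅
  n5: def={j} ue=∅
  n6: def={c} ue=∅

Live sets:
  n0 li=∅ lo={e}
  n1 li={e} lo={e}
  n2 li={e} lo={e}
  n3 li={e} lo={e}
  n4 li={e} lo={e}
  n5 li={e} lo={e}
  n6 li={e} lo={e}

live-out(n4) = ["e"]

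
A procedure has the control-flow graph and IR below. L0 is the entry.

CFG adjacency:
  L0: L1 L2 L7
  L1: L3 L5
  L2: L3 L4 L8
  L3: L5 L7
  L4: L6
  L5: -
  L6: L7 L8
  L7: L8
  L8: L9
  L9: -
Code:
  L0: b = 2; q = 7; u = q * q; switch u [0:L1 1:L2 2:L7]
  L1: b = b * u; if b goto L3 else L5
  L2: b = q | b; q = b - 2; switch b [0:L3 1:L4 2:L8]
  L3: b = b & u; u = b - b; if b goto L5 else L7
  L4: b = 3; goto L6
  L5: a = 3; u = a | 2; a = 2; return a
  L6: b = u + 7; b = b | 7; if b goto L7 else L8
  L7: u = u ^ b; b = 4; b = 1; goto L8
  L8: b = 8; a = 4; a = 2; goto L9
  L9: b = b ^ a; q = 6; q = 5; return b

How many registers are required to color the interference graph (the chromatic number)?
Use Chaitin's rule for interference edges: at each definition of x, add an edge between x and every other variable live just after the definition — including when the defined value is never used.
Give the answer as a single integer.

Answer: 3

Working:
Block summaries:
  L0: {b,q,u} / ∅
  L1: {b} / {b,u}
  L2: {b,q} / {b,q}
  L3: {b,u} / {b,u}
  L4: {b} / ∅
  L5: {a,u} / ∅
  L6: {b} / {u}
  L7: {b,u} / {b,u}
  L8: {a,b} / ∅
  L9: {b,q} / {a,b}

Live sets:
  L0 li=∅ lo={b,q,u}
  L1 li={b,u} lo={b,u}
  L2 li={b,q,u} lo={b,u}
  L3 li={b,u} lo={b,u}
  L4 li={u} lo={u}
  L5 li=∅ lo=∅
  L6 li={u} lo={b,u}
  L7 li={b,u} lo=∅
  L8 li=∅ lo={a,b}
  L9 li={a,b} lo=∅

Interference:
  a — {b}
  b — {a,q,u}
  q — {b,u}
  u — {b,q}

Colouring:
  {b,q,u} pairwise interfere (3-clique) ⇒ χ ≥ 3
  3-colouring: R0={b}  R1={a,q}  R2={u}
  χ = 3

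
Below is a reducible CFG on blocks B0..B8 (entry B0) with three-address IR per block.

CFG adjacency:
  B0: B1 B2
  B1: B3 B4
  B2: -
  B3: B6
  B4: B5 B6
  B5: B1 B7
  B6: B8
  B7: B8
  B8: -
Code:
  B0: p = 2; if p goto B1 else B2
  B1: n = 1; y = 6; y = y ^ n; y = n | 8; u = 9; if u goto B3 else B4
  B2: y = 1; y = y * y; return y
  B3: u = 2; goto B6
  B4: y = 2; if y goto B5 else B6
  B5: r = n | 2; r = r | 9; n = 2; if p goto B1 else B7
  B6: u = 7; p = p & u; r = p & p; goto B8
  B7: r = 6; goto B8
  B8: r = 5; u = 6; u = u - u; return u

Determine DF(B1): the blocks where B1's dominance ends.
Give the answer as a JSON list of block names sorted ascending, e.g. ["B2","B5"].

idom tree: B1←B0 B2←B0 B3←B1 B4←B1 B5←B4 B6←B1 B7←B5 B8←B1
Dom∩ at merges:
  B1: preds {B0,B5}: {B0} ∩ {B0,B1,B4,B5} = {B0}; idom=B0
  B6: preds {B3,B4}: {B0,B1,B3} ∩ {B0,B1,B4} = {B0,B1}; idom=B1
  B8: preds {B6,B7}: {B0,B1,B6} ∩ {B0,B1,B4,B5,B7} = {B0,B1}; idom=B1

DF derivation:
  join B1 pred B0: · stop@B0
  join B1 pred B5: B5→B4→B1 stop@B0
  join B6 pred B3: B3 stop@B1
  join B6 pred B4: B4 stop@B1
  join B8 pred B6: B6 stop@B1
  join B8 pred B7: B7→B5→B4 stop@B1
  B0: DF=∅
  B1: DF={B1}
  B2: DF=∅
  B3: DF={B6}
  B4: DF={B1,B6,B8}
  B5: DF={B1,B8}
  B6: DF={B8}
  B7: DF={B8}
  B8: DF=∅

DF(B1) = ["B1"]

Answer: ["B1"]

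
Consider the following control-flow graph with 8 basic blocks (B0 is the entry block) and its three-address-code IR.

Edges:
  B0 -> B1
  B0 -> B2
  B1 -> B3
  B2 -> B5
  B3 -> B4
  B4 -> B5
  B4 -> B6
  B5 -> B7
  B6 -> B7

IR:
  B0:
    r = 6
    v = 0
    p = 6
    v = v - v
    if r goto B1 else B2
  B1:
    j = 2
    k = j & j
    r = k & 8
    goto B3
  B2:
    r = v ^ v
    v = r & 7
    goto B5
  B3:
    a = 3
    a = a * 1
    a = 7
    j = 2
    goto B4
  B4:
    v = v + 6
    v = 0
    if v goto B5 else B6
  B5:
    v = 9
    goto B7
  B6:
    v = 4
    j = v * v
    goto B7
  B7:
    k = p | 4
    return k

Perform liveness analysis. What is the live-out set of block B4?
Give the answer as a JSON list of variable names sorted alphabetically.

Block summaries:
  B0: def={p,r,v} ue=∅
  B1: def={j,k,r} ue=∅
  B2: def={r,v} ue={v}
  B3: def={a,j} ue=∅
  B4: def={v} ue={v}
  B5: def={v} ue=∅
  B6: def={j,v} ue=∅
  B7: def={k} ue={p}

Liveness:
  B0 li=∅ lo={p,v}
  B1 li={p,v} lo={p,v}
  B2 li={p,v} lo={p}
  B3 li={p,v} lo={p,v}
  B4 li={p,v} lo={p}
  B5 li={p} lo={p}
  B6 li={p} lo={p}
  B7 li={p} lo=∅

live-out(B4) = ["p"]

Answer: ["p"]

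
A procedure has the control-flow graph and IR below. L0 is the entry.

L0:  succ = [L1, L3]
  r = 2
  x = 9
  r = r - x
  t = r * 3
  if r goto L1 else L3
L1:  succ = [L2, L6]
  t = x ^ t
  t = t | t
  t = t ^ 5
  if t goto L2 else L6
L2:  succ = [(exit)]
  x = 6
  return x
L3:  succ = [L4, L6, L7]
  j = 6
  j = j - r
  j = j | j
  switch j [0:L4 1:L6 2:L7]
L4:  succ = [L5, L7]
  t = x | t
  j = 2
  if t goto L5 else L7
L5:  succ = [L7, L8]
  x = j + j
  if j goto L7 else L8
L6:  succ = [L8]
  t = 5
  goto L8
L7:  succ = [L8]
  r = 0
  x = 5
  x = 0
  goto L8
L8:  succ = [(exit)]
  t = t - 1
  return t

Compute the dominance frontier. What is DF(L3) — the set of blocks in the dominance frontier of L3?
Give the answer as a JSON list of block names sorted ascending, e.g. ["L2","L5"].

idom tree: L1←L0 L2←L1 L3←L0 L4←L3 L5←L4 L6←L0 L7←L3 L8←L0
Dom∩ at merges:
  L6: preds {L1,L3}: {L0,L1} ∩ {L0,L3} = {L0}; idom=L0
  L7: preds {L3,L4,L5}: {L0,L3} ∩ {L0,L3,L4} ∩ {L0,L3,L4,L5} = {L0,L3}; idom=L3
  L8: preds {L5,L6,L7}: {L0,L3,L4,L5} ∩ {L0,L6} ∩ {L0,L3,L7} = {L0}; idom=L0

DF walk-up:
  L6←L1: walk L1 to L0
  L6←L3: walk L3 to L0
  L7←L3: walk · to L3
  L7←L4: walk L4 to L3
  L7←L5: walk L5→L4 to L3
  L8←L5: walk L5→L4→L3 to L0
  L8←L6: walk L6 to L0
  L8←L7: walk L7→L3 to L0
  L0: DF=∅
  L1: DF={L6}
  L2: DF=∅
  L3: DF={L6,L8}
  L4: DF={L7,L8}
  L5: DF={L7,L8}
  L6: DF={L8}
  L7: DF={L8}
  L8: DF=∅

DF(L3) = ["L6", "L8"]

Answer: ["L6", "L8"]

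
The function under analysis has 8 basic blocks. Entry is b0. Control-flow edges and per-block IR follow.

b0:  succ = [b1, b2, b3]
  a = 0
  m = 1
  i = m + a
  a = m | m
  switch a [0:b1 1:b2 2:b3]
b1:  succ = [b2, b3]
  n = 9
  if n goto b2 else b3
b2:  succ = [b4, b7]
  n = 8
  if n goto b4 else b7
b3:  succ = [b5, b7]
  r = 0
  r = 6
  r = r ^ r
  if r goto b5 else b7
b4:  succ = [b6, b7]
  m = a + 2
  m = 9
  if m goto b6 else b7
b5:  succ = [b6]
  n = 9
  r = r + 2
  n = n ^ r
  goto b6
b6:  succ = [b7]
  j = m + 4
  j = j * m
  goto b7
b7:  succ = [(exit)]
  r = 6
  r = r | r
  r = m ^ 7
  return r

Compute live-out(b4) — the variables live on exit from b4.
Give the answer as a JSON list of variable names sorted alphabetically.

def/use:
  b0: def={a,i,m} ue=∅
  b1: def={n} ue=∅
  b2: def={n} ue=∅
  b3: def={r} ue=∅
  b4: def={m} ue={a}
  b5: def={n,r} ue={r}
  b6: def={j} ue={m}
  b7: def={r} ue={m}

Live sets:
  b0: in=∅ out={a,m}
  b1: in={a,m} out={a,m}
  b2: in={a,m} out={a,m}
  b3: in={m} out={m,r}
  b4: in={a} out={m}
  b5: in={m,r} out={m}
  b6: in={m} out={m}
  b7: in={m} out=∅

live-out(b4) = ["m"]

Answer: ["m"]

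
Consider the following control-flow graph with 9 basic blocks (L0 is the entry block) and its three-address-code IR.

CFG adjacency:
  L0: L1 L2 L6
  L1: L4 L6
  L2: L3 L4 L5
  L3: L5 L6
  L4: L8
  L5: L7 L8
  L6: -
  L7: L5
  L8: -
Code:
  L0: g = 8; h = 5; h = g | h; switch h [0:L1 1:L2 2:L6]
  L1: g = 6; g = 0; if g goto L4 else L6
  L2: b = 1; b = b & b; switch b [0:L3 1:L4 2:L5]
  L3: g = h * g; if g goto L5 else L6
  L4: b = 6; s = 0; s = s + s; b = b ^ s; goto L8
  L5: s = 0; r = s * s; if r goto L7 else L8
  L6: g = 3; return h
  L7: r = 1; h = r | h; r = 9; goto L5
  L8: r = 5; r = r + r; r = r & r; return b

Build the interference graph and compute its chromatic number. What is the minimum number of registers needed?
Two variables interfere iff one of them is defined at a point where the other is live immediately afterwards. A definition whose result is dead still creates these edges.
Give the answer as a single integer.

Answer: 3

Derivation:
def/use:
  L0: def={g,h} ue=∅
  L1: def={g} ue=∅
  L2: def={b} ue=∅
  L3: def={g} ue={g,h}
  L4: def={b,s} ue=∅
  L5: def={r,s} ue=∅
  L6: def={g} ue={h}
  L7: def={h,r} ue={h}
  L8: def={r} ue={b}

Live sets:
  live L0: ∅→{g,h}
  live L1: {h}→{h}
  live L2: {g,h}→{b,g,h}
  live L3: {b,g,h}→{b,h}
  live L4: ∅→{b}
  live L5: {b,h}→{b,h}
  live L6: {h}→∅
  live L7: {b,h}→{b,h}
  live L8: {b}→∅

Conflict graph:
  b↔{g,h,r,s}
  g↔{b,h}
  h↔{b,g,r,s}
  r↔{b,h}
  s↔{b,h}

Colouring:
  {b,g,h} pairwise interfere (3-clique) ⇒ χ ≥ 3
  3-colouring: R0={b}  R1={h}  R2={g,r,s}
  χ = 3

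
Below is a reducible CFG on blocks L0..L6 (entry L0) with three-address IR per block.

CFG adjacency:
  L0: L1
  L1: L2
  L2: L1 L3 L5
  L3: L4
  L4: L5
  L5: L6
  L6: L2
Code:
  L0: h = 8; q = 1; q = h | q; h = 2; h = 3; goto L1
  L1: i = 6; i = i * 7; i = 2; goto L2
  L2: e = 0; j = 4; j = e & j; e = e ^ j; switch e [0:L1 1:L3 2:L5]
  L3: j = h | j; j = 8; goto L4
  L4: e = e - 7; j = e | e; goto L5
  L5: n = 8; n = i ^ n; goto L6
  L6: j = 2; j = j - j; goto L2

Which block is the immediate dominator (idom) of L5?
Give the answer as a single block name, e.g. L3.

Answer: L2

Derivation:
idom tree: L1←L0 L2←L1 L3←L2 L4←L3 L5←L2 L6←L5
Dom at joins:
  L1: preds {L0,L2}: {L0} ∩ {L0,L1,L2} = {L0}; idom=L0
  L2: preds {L1,L6}: {L0,L1} ∩ {L0,L1,L2,L5,L6} = {L0,L1}; idom=L1
  L5: preds {L2,L4}: {L0,L1,L2} ∩ {L0,L1,L2,L3,L4} = {L0,L1,L2}; idom=L2

idom(L5) = L2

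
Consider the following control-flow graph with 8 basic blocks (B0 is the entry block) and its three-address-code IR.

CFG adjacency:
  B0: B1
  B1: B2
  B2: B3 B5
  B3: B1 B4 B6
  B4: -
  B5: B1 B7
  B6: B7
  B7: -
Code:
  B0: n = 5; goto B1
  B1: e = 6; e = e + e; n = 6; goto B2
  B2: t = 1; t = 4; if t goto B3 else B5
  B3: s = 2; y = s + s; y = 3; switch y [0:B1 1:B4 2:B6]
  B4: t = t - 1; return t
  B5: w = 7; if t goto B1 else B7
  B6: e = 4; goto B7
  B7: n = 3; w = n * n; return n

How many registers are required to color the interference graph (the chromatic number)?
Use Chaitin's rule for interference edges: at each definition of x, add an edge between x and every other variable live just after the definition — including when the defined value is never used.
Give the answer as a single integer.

Per-block:
  B0: def={n} ue=∅
  B1: def={e,n} ue=∅
  B2: def={t} ue=∅
  B3: def={s,y} ue=∅
  B4: def={t} ue={t}
  B5: def={w} ue={t}
  B6: def={e} ue=∅
  B7: def={n,w} ue=∅

Live sets:
  live B0: ∅→∅
  live B1: ∅→∅
  live B2: ∅→{t}
  live B3: {t}→{t}
  live B4: {t}→∅
  live B5: {t}→∅
  live B6: ∅→∅
  live B7: ∅→∅

Interference:
  e↔∅
  n↔{w}
  s↔{t}
  t↔{s,w,y}
  w↔{n,t}
  y↔{t}

Chromatic number:
  lower bound: {n,w} mutually conflict ⇒ χ ≥ 2
  2-colouring: c0={e,n,t}  c1={s,w,y}
  χ = 2

Answer: 2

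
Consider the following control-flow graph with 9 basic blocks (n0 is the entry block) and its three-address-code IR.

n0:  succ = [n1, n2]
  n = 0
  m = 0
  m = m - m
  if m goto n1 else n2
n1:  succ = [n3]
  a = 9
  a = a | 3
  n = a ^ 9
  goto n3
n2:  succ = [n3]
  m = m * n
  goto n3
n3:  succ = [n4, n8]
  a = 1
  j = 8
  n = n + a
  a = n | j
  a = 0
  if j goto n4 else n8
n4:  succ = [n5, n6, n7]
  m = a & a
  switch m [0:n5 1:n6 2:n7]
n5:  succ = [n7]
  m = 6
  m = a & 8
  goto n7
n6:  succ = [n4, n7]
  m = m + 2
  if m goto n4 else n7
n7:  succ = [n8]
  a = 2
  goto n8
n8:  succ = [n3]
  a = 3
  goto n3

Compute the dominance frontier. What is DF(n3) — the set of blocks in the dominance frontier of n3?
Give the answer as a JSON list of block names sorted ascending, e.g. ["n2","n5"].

Answer: ["n3"]

Working:
idom tree: n1←n0 n2←n0 n3←n0 n4←n3 n5←n4 n6←n4 n7←n4 n8←n3
Join-block Dom:
  n3: preds {n1,n2,n8}: {n0,n1} ∩ {n0,n2} ∩ {n0,n3,n8} = {n0}; idom=n0
  n4: preds {n3,n6}: {n0,n3} ∩ {n0,n3,n4,n6} = {n0,n3}; idom=n3
  n7: preds {n4,n5,n6}: {n0,n3,n4} ∩ {n0,n3,n4,n5} ∩ {n0,n3,n4,n6} = {n0,n3,n4}; idom=n4
  n8: preds {n3,n7}: {n0,n3} ∩ {n0,n3,n4,n7} = {n0,n3}; idom=n3

DF walk-up:
  join n3 pred n1: n1 stop@n0
  join n3 pred n2: n2 stop@n0
  join n3 pred n8: n8→n3 stop@n0
  join n4 pred n3: · stop@n3
  join n4 pred n6: n6→n4 stop@n3
  join n7 pred n4: · stop@n4
  join n7 pred n5: n5 stop@n4
  join n7 pred n6: n6 stop@n4
  join n8 pred n3: · stop@n3
  join n8 pred n7: n7→n4 stop@n3
  n0 → ∅
  n1 → {n3}
  n2 → {n3}
  n3 → {n3}
  n4 → {n4,n8}
  n5 → {n7}
  n6 → {n4,n7}
  n7 → {n8}
  n8 → {n3}

DF(n3) = ["n3"]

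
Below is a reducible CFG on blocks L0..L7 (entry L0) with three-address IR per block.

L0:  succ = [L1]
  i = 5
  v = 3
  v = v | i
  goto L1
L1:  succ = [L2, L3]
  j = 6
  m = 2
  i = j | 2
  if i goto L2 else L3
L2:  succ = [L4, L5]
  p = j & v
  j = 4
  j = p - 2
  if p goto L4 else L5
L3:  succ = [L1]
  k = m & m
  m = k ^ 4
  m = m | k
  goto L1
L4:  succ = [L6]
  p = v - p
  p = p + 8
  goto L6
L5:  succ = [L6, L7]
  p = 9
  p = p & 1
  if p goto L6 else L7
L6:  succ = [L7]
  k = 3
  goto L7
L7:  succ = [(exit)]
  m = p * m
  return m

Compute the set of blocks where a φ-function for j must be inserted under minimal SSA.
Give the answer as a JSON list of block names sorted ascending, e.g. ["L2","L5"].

Answer: ["L1"]

Derivation:
idom tree: L1←L0 L2←L1 L3←L1 L4←L2 L5←L2 L6←L2 L7←L2
Dom at joins:
  L1: preds {L0,L3}: {L0} ∩ {L0,L1,L3} = {L0}; idom=L0
  L6: preds {L4,L5}: {L0,L1,L2,L4} ∩ {L0,L1,L2,L5} = {L0,L1,L2}; idom=L2
  L7: preds {L5,L6}: {L0,L1,L2,L5} ∩ {L0,L1,L2,L6} = {L0,L1,L2}; idom=L2

DF walk-up:
  L1←L0: walk · to L0
  L1←L3: walk L3→L1 to L0
  L6←L4: walk L4 to L2
  L6←L5: walk L5 to L2
  L7←L5: walk L5 to L2
  L7←L6: walk L6 to L2
  L0 → ∅
  L1 → {L1}
  L2 → ∅
  L3 → {L1}
  L4 → {L6}
  L5 → {L6,L7}
  L6 → {L7}
  L7 → ∅

φ for j: defs {L1,L2}
  DF⁺ = {L1}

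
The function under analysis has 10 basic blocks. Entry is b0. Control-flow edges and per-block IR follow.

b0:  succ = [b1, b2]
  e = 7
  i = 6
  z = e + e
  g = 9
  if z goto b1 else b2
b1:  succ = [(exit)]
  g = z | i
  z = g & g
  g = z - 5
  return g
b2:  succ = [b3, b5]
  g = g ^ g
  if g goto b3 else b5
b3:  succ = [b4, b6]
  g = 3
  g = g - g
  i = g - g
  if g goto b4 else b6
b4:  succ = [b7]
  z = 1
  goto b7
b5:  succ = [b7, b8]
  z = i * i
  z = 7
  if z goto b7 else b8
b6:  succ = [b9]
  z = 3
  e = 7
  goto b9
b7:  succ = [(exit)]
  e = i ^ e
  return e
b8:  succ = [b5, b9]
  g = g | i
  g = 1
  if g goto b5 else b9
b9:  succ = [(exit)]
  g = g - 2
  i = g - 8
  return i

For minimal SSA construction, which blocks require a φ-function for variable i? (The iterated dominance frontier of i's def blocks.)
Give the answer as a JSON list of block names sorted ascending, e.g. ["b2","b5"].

Answer: ["b7", "b9"]

Analysis:
idom tree: b1←b0 b2←b0 b3←b2 b4←b3 b5←b2 b6←b3 b7←b2 b8←b5 b9←b2
Join-block Dom:
  b5: preds {b2,b8}: {b0,b2} ∩ {b0,b2,b5,b8} = {b0,b2}; idom=b2
  b7: preds {b4,b5}: {b0,b2,b3,b4} ∩ {b0,b2,b5} = {b0,b2}; idom=b2
  b9: preds {b6,b8}: {b0,b2,b3,b6} ∩ {b0,b2,b5,b8} = {b0,b2}; idom=b2

DF derivation:
  join b5 pred b2: · stop@b2
  join b5 pred b8: b8→b5 stop@b2
  join b7 pred b4: b4→b3 stop@b2
  join b7 pred b5: b5 stop@b2
  join b9 pred b6: b6→b3 stop@b2
  join b9 pred b8: b8→b5 stop@b2
  DF(b0)=∅
  DF(b1)=∅
  DF(b2)=∅
  DF(b3)={b7,b9}
  DF(b4)={b7}
  DF(b5)={b5,b7,b9}
  DF(b6)={b9}
  DF(b7)=∅
  DF(b8)={b5,b9}
  DF(b9)=∅

φ for i: defs {b0,b3,b9}
  DF⁺ = {b7,b9}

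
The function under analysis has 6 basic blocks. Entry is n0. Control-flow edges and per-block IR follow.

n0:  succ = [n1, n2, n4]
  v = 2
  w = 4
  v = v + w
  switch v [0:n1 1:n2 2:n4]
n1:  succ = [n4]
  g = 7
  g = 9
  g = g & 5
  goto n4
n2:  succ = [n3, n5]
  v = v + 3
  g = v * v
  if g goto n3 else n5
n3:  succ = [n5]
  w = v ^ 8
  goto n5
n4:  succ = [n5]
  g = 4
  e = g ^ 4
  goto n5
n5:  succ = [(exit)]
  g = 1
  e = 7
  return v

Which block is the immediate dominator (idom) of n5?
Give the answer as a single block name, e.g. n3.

idom tree: n1←n0 n2←n0 n3←n2 n4←n0 n5←n0
Dom∩ at merges:
  n4: preds {n0,n1}: {n0} ∩ {n0,n1} = {n0}; idom=n0
  n5: preds {n2,n3,n4}: {n0,n2} ∩ {n0,n2,n3} ∩ {n0,n4} = {n0}; idom=n0

idom(n5) = n0

Answer: n0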